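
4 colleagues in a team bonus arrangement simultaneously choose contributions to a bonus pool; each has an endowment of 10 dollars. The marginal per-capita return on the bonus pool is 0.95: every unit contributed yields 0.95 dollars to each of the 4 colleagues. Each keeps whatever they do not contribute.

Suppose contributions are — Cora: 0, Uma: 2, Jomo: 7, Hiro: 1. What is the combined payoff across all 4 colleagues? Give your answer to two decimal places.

Total contributed: 0 + 2 + 7 + 1 = 10; total kept: 4 × 10 − 10 = 30.
The bonus pool pays out 0.95 × 4 × 10 = 38.00 in aggregate.
Group total = 30 + 38.00 = 68.00.

68.00 dollars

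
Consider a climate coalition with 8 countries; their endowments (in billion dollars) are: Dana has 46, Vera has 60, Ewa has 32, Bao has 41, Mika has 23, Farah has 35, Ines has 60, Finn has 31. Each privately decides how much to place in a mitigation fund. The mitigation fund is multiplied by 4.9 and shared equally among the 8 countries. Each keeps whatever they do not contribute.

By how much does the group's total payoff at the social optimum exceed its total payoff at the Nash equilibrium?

1279.20 billion dollars

The private return per contributed unit is 4.9/8 = 0.6125 < 1 for every player regardless of endowment, so the Nash equilibrium is zero contribution and the group total is Σ E_j = 46 + 60 + 32 + 41 + 23 + 35 + 60 + 31 = 328.
Each contributed unit returns 4.900 to the group, so the social optimum is full contribution by everyone: group total = 4.900 × 328 = 1607.20.
Efficiency loss = (4.900 − 1) × 328 = 1279.20.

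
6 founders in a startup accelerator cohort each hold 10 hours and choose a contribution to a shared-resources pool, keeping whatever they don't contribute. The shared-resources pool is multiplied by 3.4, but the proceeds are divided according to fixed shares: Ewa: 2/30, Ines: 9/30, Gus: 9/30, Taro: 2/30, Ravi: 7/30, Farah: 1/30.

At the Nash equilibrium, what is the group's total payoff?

108.00 hours

A player with share s gets back 3.4·s per unit contributed, so full contribution is dominant for anyone with s > 1/3.4 = 0.2941 and zero contribution is dominant for anyone below.
Ines and Gus are above the threshold, contributing 10 each; the remaining 4 contribute 0. Total contributed: 20.
The shared-resources pool pays out 3.4 × 20 = 68.00 in total (split across the unequal shares, but the aggregate is all that matters for the group sum).
The 4 free-riders keep 10 each, adding 40. Group total = 40 + 68.00 = 108.00.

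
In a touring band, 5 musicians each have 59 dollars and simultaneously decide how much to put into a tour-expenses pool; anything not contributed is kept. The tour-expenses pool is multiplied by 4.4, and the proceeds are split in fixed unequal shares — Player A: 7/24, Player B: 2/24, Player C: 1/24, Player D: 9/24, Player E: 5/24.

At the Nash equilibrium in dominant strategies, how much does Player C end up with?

80.63 dollars

Each unit j contributes comes back to j as 4.4 × (j's share), so j prefers to contribute only if that share exceeds 1/4.4 = 0.2273; otherwise keeping the unit dominates.
Player A and Player D clear that bar, contributing 59 each; the remaining 3 contribute 0. Total contributed: 118.
Player C keeps 59 and receives 4.4 × 118 × 1/24 = 21.63 from the tour-expenses pool, for a payoff of 80.63.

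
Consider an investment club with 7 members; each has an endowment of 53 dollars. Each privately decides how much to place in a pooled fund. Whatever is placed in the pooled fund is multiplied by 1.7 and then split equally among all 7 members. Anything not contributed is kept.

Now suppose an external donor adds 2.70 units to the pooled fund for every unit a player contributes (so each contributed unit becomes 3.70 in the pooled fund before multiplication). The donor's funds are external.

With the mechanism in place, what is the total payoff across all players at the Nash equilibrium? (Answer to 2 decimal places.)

371.00 dollars

With the mechanism, a contributed unit returns 1.7 × 3.70 / 7 = 0.8986 per unit of net cost — still below 1 — so contributing 0 remains dominant for every player.
At the Nash equilibrium no one contributes; group total payoff = 7 × 53 = 371.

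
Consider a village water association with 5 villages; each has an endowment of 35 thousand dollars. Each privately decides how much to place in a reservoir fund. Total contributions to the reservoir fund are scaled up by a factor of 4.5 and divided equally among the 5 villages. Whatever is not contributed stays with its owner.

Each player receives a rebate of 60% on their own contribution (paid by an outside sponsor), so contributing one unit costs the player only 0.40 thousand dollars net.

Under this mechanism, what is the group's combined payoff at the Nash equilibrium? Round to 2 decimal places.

892.50 thousand dollars

With the mechanism, a contributed unit returns (4.5/5) / 0.40 = 2.2500 per unit of net cost to the contributor — now above 1 — so contributing fully is weakly dominant for every player.
So the Nash equilibrium is full contribution by all 5; the group earns 5 × (35 × 0.60 + 4.5 × 35) = 892.50.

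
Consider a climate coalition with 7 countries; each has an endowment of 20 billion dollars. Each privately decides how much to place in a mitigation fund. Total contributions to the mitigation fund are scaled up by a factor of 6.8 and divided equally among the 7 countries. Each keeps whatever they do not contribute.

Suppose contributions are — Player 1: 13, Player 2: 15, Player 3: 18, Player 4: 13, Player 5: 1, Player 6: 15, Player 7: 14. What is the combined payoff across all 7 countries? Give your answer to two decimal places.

656.20 billion dollars

Total contributed: 13 + 15 + 18 + 13 + 1 + 15 + 14 = 89; total kept: 7 × 20 − 89 = 51.
The mitigation fund pays out 6.8 × 89 = 605.20 in aggregate.
Group total = 51 + 605.20 = 656.20.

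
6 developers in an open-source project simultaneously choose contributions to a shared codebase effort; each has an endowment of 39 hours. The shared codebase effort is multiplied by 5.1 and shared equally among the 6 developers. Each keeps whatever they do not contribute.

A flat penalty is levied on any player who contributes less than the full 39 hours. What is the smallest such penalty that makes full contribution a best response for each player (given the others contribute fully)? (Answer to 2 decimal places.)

Given the others contribute fully, the best deviation is to contribute 0 (any partial contribution still incurs the fine and gives up units whose private return 0.8500 is below 1).
Deviating from 39 to 0 saves 39 hours but forfeits the deviator's share of the drop in the shared codebase effort: 5.1/6 × 39 = 33.15.
So the deviation gain is 39 − 33.15 = 5.85, and the fine must be at least 5.85 hours to wipe it out.

5.85 hours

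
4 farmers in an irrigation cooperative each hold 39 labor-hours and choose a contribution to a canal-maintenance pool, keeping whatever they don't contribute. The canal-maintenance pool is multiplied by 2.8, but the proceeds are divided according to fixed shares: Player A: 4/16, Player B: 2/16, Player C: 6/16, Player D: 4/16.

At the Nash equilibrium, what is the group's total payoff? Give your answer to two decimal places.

226.20 labor-hours

Each unit j contributes comes back to j as 2.8 × (j's share), so j prefers to contribute only if that share exceeds 1/2.8 = 0.3571; otherwise keeping the unit dominates.
The only share above 0.3571 is Player C's 6/16, contributing 39; the remaining 3 contribute 0. Total contributed: 39.
The canal-maintenance pool pays out 2.8 × 39 = 109.20 in total (split across the unequal shares, but the aggregate is all that matters for the group sum).
The 3 free-riders keep 39 each, adding 117. Group total = 117 + 109.20 = 226.20.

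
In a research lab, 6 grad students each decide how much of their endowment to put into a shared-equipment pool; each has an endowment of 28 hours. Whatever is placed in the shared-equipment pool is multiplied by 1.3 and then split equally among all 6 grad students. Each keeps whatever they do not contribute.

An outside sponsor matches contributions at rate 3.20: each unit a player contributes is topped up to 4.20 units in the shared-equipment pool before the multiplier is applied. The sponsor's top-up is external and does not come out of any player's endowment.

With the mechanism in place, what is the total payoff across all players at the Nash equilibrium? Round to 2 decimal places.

168.00 hours

Even with the mechanism, each unit contributed returns only 1.3 × 4.20 / 6 = 0.9100 per unit of net cost, so contributing nothing is still dominant.
Everyone keeps their endowment and the group total is 6 × 28 = 168.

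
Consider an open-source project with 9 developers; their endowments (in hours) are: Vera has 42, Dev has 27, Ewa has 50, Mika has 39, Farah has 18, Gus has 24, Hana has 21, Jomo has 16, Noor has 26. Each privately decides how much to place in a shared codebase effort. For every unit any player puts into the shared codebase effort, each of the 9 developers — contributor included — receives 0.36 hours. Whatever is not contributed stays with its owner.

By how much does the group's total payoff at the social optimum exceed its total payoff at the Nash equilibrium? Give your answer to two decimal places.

589.12 hours

The private return per contributed unit is 0.36 < 1 for everyone, so the Nash equilibrium is zero contribution and the group total is Σ E_j = 42 + 27 + 50 + 39 + 18 + 24 + 21 + 16 + 26 = 263.
Each contributed unit returns 3.240 to the group, so the social optimum is full contribution by everyone: group total = 3.240 × 263 = 852.12.
Efficiency loss = (3.240 − 1) × 263 = 589.12.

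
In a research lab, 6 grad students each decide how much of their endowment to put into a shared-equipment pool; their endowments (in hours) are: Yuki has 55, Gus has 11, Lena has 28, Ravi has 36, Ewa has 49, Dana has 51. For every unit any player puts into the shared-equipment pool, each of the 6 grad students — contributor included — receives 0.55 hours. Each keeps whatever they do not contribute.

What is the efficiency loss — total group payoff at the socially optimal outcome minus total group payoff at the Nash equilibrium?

529.00 hours

The private return per contributed unit is 0.55 < 1 for everyone, so the Nash equilibrium is zero contribution and the group total is Σ E_j = 55 + 11 + 28 + 36 + 49 + 51 = 230.
Each contributed unit returns 3.300 to the group, so the social optimum is full contribution by everyone: group total = 3.300 × 230 = 759.00.
Efficiency loss = (3.300 − 1) × 230 = 529.00.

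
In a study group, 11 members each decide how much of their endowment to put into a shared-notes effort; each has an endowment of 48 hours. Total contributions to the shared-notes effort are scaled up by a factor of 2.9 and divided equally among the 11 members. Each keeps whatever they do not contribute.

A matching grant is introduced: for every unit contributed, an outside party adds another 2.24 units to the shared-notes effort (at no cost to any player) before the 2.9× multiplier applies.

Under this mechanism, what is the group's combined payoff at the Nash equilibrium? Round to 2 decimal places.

Even with the mechanism, each unit contributed returns only 2.9 × 3.24 / 11 = 0.8542 per unit of net cost, so contributing nothing is still dominant.
Everyone keeps their endowment and the group total is 11 × 48 = 528.

528.00 hours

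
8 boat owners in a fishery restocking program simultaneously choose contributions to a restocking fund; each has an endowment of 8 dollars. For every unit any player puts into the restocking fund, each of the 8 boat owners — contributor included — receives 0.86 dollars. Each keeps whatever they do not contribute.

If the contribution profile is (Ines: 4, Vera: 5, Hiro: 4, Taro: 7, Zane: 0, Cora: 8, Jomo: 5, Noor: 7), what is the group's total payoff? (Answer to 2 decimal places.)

299.20 dollars

Total contributed: 4 + 5 + 4 + 7 + 0 + 8 + 5 + 7 = 40; total kept: 8 × 8 − 40 = 24.
The restocking fund pays out 0.86 × 8 × 40 = 275.20 in aggregate.
Group total = 24 + 275.20 = 299.20.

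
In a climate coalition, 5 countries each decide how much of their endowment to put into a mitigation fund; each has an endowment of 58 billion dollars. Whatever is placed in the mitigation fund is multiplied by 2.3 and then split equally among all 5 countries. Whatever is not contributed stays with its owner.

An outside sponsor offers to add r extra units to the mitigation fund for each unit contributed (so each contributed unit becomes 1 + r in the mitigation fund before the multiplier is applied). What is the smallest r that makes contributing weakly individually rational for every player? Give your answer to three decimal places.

1.174

With matching at rate r, one contributed unit becomes (1 + r) in the mitigation fund and returns 2.3 × (1 + r) / 5 to the contributor.
Setting this equal to 1: 1 + r = 5/2.3 = 2.1739.
So the minimum matching rate is r = 2.1739 − 1 = 1.174.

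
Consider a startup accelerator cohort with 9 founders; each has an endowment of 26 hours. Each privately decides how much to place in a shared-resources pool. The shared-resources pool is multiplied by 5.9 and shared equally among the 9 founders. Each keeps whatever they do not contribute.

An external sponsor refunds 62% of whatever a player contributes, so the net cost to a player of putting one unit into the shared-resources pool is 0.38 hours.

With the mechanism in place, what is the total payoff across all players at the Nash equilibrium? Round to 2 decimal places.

With the mechanism, a contributed unit returns (5.9/9) / 0.38 = 1.7251 per unit of net cost to the contributor — now above 1 — so contributing fully is weakly dominant for every player.
At the Nash equilibrium everyone contributes 26. Group total payoff = 9 × (26 × 0.62 + 5.9 × 26) = 1525.68.

1525.68 hours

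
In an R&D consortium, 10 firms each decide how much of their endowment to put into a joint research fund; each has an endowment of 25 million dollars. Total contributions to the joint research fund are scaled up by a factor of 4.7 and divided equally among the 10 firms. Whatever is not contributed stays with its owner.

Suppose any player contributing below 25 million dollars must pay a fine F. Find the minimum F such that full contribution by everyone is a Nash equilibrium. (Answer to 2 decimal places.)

Given the others contribute fully, the best deviation is to contribute 0 (any partial contribution still incurs the fine and gives up units whose private return 0.4700 is below 1).
Deviating from 25 to 0 saves 25 million dollars but forfeits the deviator's share of the drop in the joint research fund: 4.7/10 × 25 = 11.75.
So the deviation gain is 25 − 11.75 = 13.25, and the fine must be at least 13.25 million dollars to wipe it out.

13.25 million dollars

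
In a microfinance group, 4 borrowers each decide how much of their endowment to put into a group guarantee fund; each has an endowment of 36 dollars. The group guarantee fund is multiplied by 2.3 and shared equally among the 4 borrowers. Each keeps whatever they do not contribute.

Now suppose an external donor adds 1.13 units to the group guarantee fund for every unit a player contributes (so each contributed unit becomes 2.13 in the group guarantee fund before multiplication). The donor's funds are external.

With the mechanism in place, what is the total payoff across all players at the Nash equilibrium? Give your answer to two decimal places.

705.46 dollars

The effective private return per unit is now 2.3 × 2.13 / 4 = 1.2248 > 1, so every player's dominant strategy flips to full contribution.
At the Nash equilibrium everyone contributes 36. Group total payoff = 2.3 × 2.13 × 144 = 705.46.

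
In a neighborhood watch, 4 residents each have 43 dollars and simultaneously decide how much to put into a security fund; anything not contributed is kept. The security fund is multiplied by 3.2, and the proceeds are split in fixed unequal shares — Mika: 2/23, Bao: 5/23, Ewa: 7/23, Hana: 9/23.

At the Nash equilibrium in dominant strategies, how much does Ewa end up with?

84.88 dollars

Each unit j contributes comes back to j as 3.2 × (j's share), so j prefers to contribute only if that share exceeds 1/3.2 = 0.3125; otherwise keeping the unit dominates.
The only share above 0.3125 is Hana's 9/23, contributing 43; the remaining 3 contribute 0. Total contributed: 43.
Ewa keeps 43 and receives 3.2 × 43 × 7/23 = 41.88 from the security fund, for a payoff of 84.88.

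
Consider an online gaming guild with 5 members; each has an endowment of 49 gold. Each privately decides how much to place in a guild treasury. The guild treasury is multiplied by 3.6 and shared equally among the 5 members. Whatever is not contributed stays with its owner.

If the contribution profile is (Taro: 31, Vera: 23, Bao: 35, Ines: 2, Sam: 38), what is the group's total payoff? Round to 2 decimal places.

580.40 gold

Total contributed: 31 + 23 + 35 + 2 + 38 = 129; total kept: 5 × 49 − 129 = 116.
The guild treasury pays out 3.6 × 129 = 464.40 in aggregate.
Group total = 116 + 464.40 = 580.40.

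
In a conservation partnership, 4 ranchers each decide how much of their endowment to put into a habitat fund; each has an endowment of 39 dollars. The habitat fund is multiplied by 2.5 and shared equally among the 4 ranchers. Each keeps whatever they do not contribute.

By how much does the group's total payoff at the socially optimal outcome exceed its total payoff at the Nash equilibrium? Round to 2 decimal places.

Each contributed unit returns 2.5/4 = 0.6250 to its contributor — below 1 — so contributing 0 is dominant for every player. At the Nash equilibrium everyone keeps their 39, and the group total is 4 × 39 = 156.
Each contributed unit returns 2.500 to the group as a whole (0.6250 to each of 4 players), which exceeds 1, so the social optimum is full contribution: group total = 2.500 × 156 = 390.00.
Efficiency loss = 390.00 − 156 = 234.00.

234.00 dollars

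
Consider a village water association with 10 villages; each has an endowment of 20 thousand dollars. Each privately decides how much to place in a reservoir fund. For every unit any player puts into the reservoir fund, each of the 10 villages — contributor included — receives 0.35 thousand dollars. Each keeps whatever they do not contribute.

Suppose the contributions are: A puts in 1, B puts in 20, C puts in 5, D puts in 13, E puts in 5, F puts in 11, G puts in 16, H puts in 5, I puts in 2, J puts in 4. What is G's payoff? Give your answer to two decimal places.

32.70 thousand dollars

Total contributed: 1 + 20 + 5 + 13 + 5 + 11 + 16 + 5 + 2 + 4 = 82.
Each receives 0.35 × 82 = 28.70 from the reservoir fund.
G keeps 20 − 16 = 4, so G's payoff is 4 + 28.70 = 32.70.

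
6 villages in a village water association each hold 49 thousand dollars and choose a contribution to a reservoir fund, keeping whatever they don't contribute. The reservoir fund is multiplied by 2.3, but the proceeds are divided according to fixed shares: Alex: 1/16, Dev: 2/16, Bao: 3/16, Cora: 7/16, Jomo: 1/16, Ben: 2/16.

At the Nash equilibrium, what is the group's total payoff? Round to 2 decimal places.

A player with share s gets back 2.3·s per unit contributed, so full contribution is dominant for anyone with s > 1/2.3 = 0.4348 and zero contribution is dominant for anyone below.
Only Cora (7/16) clears that bar, contributing 49; the remaining 5 contribute 0. Total contributed: 49.
The reservoir fund pays out 2.3 × 49 = 112.70 in total (split across the unequal shares, but the aggregate is all that matters for the group sum).
The 5 free-riders keep 49 each, adding 245. Group total = 245 + 112.70 = 357.70.

357.70 thousand dollars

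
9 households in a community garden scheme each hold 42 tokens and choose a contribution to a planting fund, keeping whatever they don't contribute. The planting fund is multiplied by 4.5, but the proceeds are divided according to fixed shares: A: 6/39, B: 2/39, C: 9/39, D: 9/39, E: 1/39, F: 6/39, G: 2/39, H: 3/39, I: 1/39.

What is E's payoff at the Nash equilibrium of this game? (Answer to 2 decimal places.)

Each unit j contributes comes back to j as 4.5 × (j's share), so j prefers to contribute only if that share exceeds 1/4.5 = 0.2222; otherwise keeping the unit dominates.
C and D are above the threshold, contributing 42 each; the remaining 7 contribute 0. Total contributed: 84.
E keeps 42 and receives 4.5 × 84 × 1/39 = 9.69 from the planting fund, for a payoff of 51.69.

51.69 tokens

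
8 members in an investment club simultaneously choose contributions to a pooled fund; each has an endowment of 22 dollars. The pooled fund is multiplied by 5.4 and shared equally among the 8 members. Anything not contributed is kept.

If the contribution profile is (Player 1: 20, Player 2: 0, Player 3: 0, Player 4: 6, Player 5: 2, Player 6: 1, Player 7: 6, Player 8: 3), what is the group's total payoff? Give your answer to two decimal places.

Total contributed: 20 + 0 + 0 + 6 + 2 + 1 + 6 + 3 = 38; total kept: 8 × 22 − 38 = 138.
The pooled fund pays out 5.4 × 38 = 205.20 in aggregate.
Group total = 138 + 205.20 = 343.20.

343.20 dollars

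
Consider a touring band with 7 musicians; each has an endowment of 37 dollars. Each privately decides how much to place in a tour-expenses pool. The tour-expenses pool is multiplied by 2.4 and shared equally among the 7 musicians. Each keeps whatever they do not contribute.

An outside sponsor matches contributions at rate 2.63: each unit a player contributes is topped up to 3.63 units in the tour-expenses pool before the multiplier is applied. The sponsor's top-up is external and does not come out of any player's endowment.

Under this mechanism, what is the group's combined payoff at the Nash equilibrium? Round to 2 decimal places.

Under the mechanism each unit contributed yields 2.4 × 3.63 / 7 = 1.2446 back to its contributor per unit of net cost, which exceeds 1, making full contribution the dominant choice for everyone.
So the Nash equilibrium is full contribution by all 7; the group earns 2.4 × 3.63 × 259 = 2256.41.

2256.41 dollars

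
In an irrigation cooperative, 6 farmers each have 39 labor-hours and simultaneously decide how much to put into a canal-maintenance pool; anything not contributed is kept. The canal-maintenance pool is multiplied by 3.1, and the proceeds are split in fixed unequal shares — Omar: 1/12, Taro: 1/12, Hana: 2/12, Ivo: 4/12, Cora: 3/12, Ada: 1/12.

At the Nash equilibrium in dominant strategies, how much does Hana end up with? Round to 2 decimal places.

Player j's private return per contributed unit is 3.1 × (j's share). Contributing is weakly dominant for j when that share is at least 1/3.1 = 0.3226, and contributing 0 is dominant otherwise.
Only Ivo (4/12) clears that bar, contributing 39; the remaining 5 contribute 0. Total contributed: 39.
Hana keeps 39 and receives 3.1 × 39 × 2/12 = 20.15 from the canal-maintenance pool, for a payoff of 59.15.

59.15 labor-hours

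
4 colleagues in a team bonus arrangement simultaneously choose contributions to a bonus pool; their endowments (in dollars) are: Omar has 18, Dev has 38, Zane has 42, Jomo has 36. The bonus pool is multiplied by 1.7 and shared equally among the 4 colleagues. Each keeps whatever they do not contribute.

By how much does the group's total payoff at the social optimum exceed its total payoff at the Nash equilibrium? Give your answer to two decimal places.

The private return per contributed unit is 1.7/4 = 0.4250 < 1 for every player regardless of endowment, so the Nash equilibrium is zero contribution and the group total is Σ E_j = 18 + 38 + 42 + 36 = 134.
Each contributed unit returns 1.700 to the group, so the social optimum is full contribution by everyone: group total = 1.700 × 134 = 227.80.
Efficiency loss = (1.700 − 1) × 134 = 93.80.

93.80 dollars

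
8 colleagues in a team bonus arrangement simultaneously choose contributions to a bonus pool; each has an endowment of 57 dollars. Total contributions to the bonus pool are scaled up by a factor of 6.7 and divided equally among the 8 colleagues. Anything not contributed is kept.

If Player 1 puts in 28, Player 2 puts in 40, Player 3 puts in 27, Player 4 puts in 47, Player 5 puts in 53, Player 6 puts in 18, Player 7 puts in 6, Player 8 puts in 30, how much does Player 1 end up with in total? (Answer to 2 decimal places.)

237.54 dollars

Total contributed: 28 + 40 + 27 + 47 + 53 + 18 + 6 + 30 = 249.
Each receives 6.7 × 249 / 8 = 208.54 from the bonus pool.
Player 1 keeps 57 − 28 = 29, so Player 1's payoff is 29 + 208.54 = 237.54.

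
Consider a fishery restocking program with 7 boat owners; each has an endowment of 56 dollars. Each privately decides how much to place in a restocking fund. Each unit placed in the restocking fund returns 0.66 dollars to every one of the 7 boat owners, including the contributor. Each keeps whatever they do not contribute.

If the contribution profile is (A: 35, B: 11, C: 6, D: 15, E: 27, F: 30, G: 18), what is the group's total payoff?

Total contributed: 35 + 11 + 6 + 15 + 27 + 30 + 18 = 142; total kept: 7 × 56 − 142 = 250.
The restocking fund pays out 0.66 × 7 × 142 = 656.04 in aggregate.
Group total = 250 + 656.04 = 906.04.

906.04 dollars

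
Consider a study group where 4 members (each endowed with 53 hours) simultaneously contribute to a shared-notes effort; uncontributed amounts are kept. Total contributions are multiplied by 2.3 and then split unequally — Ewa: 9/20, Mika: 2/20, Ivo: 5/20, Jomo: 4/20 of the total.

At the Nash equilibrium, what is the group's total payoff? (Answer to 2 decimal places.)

280.90 hours

A player with share s gets back 2.3·s per unit contributed, so full contribution is dominant for anyone with s > 1/2.3 = 0.4348 and zero contribution is dominant for anyone below.
Ewa alone (share 9/20) is above the threshold, contributing 53; the remaining 3 contribute 0. Total contributed: 53.
The shared-notes effort pays out 2.3 × 53 = 121.90 in total (split across the unequal shares, but the aggregate is all that matters for the group sum).
The 3 free-riders keep 53 each, adding 159. Group total = 159 + 121.90 = 280.90.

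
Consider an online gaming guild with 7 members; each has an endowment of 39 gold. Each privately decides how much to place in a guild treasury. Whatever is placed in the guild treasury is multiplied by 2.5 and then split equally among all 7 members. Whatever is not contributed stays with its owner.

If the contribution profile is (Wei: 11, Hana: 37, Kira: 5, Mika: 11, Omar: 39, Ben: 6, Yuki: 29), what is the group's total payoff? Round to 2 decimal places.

480.00 gold

Total contributed: 11 + 37 + 5 + 11 + 39 + 6 + 29 = 138; total kept: 7 × 39 − 138 = 135.
The guild treasury pays out 2.5 × 138 = 345.00 in aggregate.
Group total = 135 + 345.00 = 480.00.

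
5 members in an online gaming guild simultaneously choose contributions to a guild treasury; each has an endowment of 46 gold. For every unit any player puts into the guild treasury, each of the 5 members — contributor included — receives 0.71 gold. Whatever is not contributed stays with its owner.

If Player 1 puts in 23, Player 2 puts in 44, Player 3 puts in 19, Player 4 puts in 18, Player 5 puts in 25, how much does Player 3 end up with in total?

Total contributed: 23 + 44 + 19 + 18 + 25 = 129.
Each receives 0.71 × 129 = 91.59 from the guild treasury.
Player 3 keeps 46 − 19 = 27, so Player 3's payoff is 27 + 91.59 = 118.59.

118.59 gold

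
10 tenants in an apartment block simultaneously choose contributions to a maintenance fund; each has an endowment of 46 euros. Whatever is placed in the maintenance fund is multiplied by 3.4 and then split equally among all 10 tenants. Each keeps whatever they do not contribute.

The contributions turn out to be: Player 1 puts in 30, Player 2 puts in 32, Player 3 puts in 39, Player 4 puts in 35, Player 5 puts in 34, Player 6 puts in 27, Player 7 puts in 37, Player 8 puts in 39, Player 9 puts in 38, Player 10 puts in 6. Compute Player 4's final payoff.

118.78 euros

Total contributed: 30 + 32 + 39 + 35 + 34 + 27 + 37 + 39 + 38 + 6 = 317.
Each receives 3.4 × 317 / 10 = 107.78 from the maintenance fund.
Player 4 keeps 46 − 35 = 11, so Player 4's payoff is 11 + 107.78 = 118.78.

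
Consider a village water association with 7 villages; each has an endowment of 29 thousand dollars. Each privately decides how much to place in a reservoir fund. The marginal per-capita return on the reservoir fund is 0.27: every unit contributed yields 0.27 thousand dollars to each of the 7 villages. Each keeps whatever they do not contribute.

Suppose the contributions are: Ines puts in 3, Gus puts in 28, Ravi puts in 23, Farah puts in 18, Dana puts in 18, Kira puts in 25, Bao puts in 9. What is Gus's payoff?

34.48 thousand dollars

Total contributed: 3 + 28 + 23 + 18 + 18 + 25 + 9 = 124.
Each receives 0.27 × 124 = 33.48 from the reservoir fund.
Gus keeps 29 − 28 = 1, so Gus's payoff is 1 + 33.48 = 34.48.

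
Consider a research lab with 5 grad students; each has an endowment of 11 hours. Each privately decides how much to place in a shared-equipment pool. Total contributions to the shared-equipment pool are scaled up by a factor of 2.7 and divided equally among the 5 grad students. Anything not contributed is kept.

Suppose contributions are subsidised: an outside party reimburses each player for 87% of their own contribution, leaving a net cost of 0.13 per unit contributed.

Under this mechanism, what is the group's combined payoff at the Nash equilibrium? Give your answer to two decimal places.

196.35 hours

The effective private return per unit is now (2.7/5) / 0.13 = 4.1538 > 1, so every player's dominant strategy flips to full contribution.
At the Nash equilibrium everyone contributes 11. Group total payoff = 5 × (11 × 0.87 + 2.7 × 11) = 196.35.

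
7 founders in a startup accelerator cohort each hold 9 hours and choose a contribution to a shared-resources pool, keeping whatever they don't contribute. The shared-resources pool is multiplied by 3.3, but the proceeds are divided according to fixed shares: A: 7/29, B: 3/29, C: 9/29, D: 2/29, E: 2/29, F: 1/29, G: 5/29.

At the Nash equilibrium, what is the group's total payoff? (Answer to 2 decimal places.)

For player j, contributing a unit is worthwhile iff 3.3 × (j's share) ≥ 1, i.e. iff j's share is at least 0.3030.
C alone (share 9/29) is above the threshold, contributing 9; the remaining 6 contribute 0. Total contributed: 9.
The shared-resources pool pays out 3.3 × 9 = 29.70 in total (split across the unequal shares, but the aggregate is all that matters for the group sum).
The 6 free-riders keep 9 each, adding 54. Group total = 54 + 29.70 = 83.70.

83.70 hours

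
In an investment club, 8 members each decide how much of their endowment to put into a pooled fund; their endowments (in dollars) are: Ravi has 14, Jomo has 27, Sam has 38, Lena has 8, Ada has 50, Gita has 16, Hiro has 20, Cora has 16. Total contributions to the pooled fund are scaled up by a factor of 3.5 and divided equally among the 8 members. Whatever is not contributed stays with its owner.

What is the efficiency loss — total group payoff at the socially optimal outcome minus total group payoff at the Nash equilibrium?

472.50 dollars

The private return per contributed unit is 3.5/8 = 0.4375 < 1 for every player regardless of endowment, so the Nash equilibrium is zero contribution and the group total is Σ E_j = 14 + 27 + 38 + 8 + 50 + 16 + 20 + 16 = 189.
Each contributed unit returns 3.500 to the group, so the social optimum is full contribution by everyone: group total = 3.500 × 189 = 661.50.
Efficiency loss = (3.500 − 1) × 189 = 472.50.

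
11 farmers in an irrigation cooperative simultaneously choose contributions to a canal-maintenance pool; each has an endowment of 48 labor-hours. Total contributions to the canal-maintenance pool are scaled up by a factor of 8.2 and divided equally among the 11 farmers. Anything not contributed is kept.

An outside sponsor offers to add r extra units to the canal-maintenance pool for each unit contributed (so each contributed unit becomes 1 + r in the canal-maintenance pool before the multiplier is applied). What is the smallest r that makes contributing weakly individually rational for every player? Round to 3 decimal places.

With matching at rate r, one contributed unit becomes (1 + r) in the canal-maintenance pool and returns 8.2 × (1 + r) / 11 to the contributor.
Setting this equal to 1: 1 + r = 11/8.2 = 1.3415.
So the minimum matching rate is r = 1.3415 − 1 = 0.341.

0.341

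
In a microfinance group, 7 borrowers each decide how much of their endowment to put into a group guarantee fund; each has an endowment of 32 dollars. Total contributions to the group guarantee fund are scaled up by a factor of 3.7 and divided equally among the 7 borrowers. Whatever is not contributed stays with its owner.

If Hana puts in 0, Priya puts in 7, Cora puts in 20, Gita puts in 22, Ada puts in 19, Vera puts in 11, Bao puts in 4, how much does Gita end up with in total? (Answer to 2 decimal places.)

53.87 dollars

Total contributed: 0 + 7 + 20 + 22 + 19 + 11 + 4 = 83.
Each receives 3.7 × 83 / 7 = 43.87 from the group guarantee fund.
Gita keeps 32 − 22 = 10, so Gita's payoff is 10 + 43.87 = 53.87.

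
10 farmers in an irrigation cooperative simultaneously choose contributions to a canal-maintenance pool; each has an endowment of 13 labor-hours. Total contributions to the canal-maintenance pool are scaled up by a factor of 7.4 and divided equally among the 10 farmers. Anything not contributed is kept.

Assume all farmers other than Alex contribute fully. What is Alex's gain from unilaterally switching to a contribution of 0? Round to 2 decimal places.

Switching from a contribution of 13 to 0 lets Alex keep an extra 13 labor-hours, but lowers the canal-maintenance pool by 13, which costs Alex their own share of that drop: 7.4/10 × 13 = 9.62.
Net gain = 13 − 9.62 = 3.38. The private return per contributed unit (0.7400) is below 1, so free-riding is indeed the best response regardless of what the others do.

3.38 labor-hours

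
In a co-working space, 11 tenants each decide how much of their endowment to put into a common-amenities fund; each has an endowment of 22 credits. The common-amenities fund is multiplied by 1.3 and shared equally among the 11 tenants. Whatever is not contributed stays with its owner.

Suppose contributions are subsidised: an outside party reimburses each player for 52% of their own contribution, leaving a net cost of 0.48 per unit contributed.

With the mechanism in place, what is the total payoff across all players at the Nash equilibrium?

The effective private return is (1.3/11) / 0.48 = 0.2462, which is still under 1, so the mechanism doesn't change anyone's dominant strategy: zero contribution.
At the Nash equilibrium no one contributes; group total payoff = 11 × 22 = 242.

242.00 credits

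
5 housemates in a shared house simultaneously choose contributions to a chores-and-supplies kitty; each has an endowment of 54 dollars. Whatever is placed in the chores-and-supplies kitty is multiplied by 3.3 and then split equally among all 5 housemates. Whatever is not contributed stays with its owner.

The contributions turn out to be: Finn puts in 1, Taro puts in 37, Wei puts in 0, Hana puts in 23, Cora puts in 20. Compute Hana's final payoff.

Total contributed: 1 + 37 + 0 + 23 + 20 = 81.
Each receives 3.3 × 81 / 5 = 53.46 from the chores-and-supplies kitty.
Hana keeps 54 − 23 = 31, so Hana's payoff is 31 + 53.46 = 84.46.

84.46 dollars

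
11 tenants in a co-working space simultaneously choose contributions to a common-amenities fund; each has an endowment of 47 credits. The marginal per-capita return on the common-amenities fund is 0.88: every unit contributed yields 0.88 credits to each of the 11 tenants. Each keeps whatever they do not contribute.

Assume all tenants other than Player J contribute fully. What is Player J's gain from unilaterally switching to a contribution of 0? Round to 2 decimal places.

5.64 credits

Switching from a contribution of 47 to 0 lets Player J keep an extra 47 credits, but lowers the common-amenities fund by 47, which costs Player J their own share of that drop: 0.88 × 47 = 41.36.
Net gain = 47 − 41.36 = 5.64. The private return per contributed unit (0.88) is below 1, so free-riding is indeed the best response regardless of what the others do.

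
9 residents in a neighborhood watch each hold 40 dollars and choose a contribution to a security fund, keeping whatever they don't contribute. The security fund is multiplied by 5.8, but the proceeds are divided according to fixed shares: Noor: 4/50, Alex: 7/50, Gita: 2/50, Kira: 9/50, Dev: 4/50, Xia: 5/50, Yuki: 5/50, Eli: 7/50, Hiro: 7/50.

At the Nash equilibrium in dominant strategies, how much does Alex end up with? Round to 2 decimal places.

72.48 dollars

Player j's private return per contributed unit is 5.8 × (j's share). Contributing is weakly dominant for j when that share is at least 1/5.8 = 0.1724, and contributing 0 is dominant otherwise.
Kira alone (share 9/50) is above the threshold, contributing 40; the remaining 8 contribute 0. Total contributed: 40.
Alex keeps 40 and receives 5.8 × 40 × 7/50 = 32.48 from the security fund, for a payoff of 72.48.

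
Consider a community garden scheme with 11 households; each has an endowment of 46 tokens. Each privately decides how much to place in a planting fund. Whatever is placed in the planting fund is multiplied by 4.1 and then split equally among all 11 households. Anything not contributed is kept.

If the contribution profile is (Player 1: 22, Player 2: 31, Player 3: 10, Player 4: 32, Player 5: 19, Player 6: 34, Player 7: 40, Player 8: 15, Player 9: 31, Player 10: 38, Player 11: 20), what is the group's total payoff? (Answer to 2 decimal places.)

1411.20 tokens

Total contributed: 22 + 31 + 10 + 32 + 19 + 34 + 40 + 15 + 31 + 38 + 20 = 292; total kept: 11 × 46 − 292 = 214.
The planting fund pays out 4.1 × 292 = 1197.20 in aggregate.
Group total = 214 + 1197.20 = 1411.20.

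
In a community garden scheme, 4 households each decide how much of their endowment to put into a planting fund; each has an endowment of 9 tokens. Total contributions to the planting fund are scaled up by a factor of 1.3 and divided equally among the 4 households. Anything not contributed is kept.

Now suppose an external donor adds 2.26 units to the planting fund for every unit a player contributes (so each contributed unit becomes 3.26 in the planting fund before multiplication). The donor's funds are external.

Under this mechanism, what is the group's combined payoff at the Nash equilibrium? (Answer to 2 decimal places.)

152.57 tokens

The effective private return per unit is now 1.3 × 3.26 / 4 = 1.0595 > 1, so every player's dominant strategy flips to full contribution.
At the Nash equilibrium everyone contributes 9. Group total payoff = 1.3 × 3.26 × 36 = 152.57.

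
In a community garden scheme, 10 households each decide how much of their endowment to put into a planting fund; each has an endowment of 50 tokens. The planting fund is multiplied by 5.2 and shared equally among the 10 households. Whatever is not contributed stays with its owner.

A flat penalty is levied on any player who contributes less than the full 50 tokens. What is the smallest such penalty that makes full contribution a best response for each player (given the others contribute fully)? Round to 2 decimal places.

Given the others contribute fully, the best deviation is to contribute 0 (any partial contribution still incurs the fine and gives up units whose private return 0.5200 is below 1).
Deviating from 50 to 0 saves 50 tokens but forfeits the deviator's share of the drop in the planting fund: 5.2/10 × 50 = 26.00.
So the deviation gain is 50 − 26.00 = 24.00, and the fine must be at least 24.00 tokens to wipe it out.

24.00 tokens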